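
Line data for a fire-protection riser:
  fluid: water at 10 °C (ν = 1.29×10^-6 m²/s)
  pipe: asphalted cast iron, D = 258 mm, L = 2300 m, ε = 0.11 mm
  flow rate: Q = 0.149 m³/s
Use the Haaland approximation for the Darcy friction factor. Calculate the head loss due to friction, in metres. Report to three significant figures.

h_f ≈ 62.7 m

V = 4Q/(πD²) = 4·0.149/(π·0.258²) = 2.850 m/s
Re = VD/ν = 2.850·0.258/1.29×10^-6 = 5.70×10^5 → turbulent
ε/D = 0.11/258 = 4.26×10^-4
Haaland: f = 0.01698
h_f = f(L/D)V²/(2g) = 0.01698·(2300/0.258)·2.850²/(2·9.81) = 62.69 m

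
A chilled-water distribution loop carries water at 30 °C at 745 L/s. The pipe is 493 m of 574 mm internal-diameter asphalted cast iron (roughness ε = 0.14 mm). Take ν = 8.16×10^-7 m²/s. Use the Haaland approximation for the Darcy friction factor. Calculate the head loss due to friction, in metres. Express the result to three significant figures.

h_f ≈ 5.34 m

V = 4Q/(πD²) = 4·0.745/(π·0.574²) = 2.879 m/s
Re = VD/ν = 2.879·0.574/8.16×10^-7 = 2.03×10^6 → turbulent
ε/D = 0.14/574 = 2.44×10^-4
Haaland: f = 0.01471
h_f = f(L/D)V²/(2g) = 0.01471·(493/0.574)·2.879²/(2·9.81) = 5.338 m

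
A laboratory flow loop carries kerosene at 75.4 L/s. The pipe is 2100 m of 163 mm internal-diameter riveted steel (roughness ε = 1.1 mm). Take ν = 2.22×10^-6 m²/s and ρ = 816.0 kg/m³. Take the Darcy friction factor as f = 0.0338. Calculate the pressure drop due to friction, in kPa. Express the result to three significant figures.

V = 4Q/(πD²) = 4·0.0754/(π·0.163²) = 3.613 m/s
h_f = f(L/D)V²/(2g) = 0.03380·(2100/0.163)·3.613²/(2·9.81) = 289.8 m
Δp = ρg·h_f = 816.0·9.81·289.8 = 2320 kPa

Δp ≈ 2320 kPa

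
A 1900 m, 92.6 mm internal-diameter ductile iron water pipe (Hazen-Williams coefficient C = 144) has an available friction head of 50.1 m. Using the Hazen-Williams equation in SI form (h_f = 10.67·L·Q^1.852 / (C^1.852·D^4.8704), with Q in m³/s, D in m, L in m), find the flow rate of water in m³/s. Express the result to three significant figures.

Q ≈ 0.0108 m³/s

Rearranging: Q = [h_f·C^1.852·D^4.8704 / (10.67·L)]^(1/1.852)
Q = [50.1·144^1.852·0.0926^4.8704 / (10.67·1900)]^0.540 = 0.01079 m³/s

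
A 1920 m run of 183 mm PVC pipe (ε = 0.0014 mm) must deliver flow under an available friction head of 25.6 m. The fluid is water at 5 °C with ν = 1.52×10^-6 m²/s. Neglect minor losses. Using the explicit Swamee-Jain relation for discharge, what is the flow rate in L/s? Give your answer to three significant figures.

Q ≈ 46.2 L/s

Swamee-Jain (Type II): Q = -0.965·√(gD⁵h_f/L)·ln[ε/(3.7D) + √(3.17ν²L/(gD³h_f))]
√(gD⁵h_f/L) = √(9.81·0.183⁵·25.6/1920) = 0.005181
ε/(3.7D) = 2.07×10^-6; √(3.17ν²L/(gD³h_f)) = 9.56×10^-5
Q = -0.965·0.005181·ln(9.765×10^-5) = 0.04617 m³/s
Check: V = 1.76 m/s, Re = 2.11×10^5, f = 0.01544, h_f = 25.4 m ≈ 25.6 m ✓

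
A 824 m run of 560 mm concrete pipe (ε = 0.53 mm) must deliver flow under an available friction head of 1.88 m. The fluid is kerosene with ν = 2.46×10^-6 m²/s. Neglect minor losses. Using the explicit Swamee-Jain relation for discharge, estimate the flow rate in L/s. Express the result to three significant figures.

Q ≈ 272 L/s

Swamee-Jain (Type II): Q = -0.965·√(gD⁵h_f/L)·ln[ε/(3.7D) + √(3.17ν²L/(gD³h_f))]
√(gD⁵h_f/L) = √(9.81·0.560⁵·1.88/824) = 0.03511
ε/(3.7D) = 2.56×10^-4; √(3.17ν²L/(gD³h_f)) = 6.99×10^-5
Q = -0.965·0.03511·ln(3.257×10^-4) = 0.2720 m³/s
Check: V = 1.10 m/s, Re = 2.51×10^5, f = 0.02070, h_f = 1.89 m ≈ 1.88 m ✓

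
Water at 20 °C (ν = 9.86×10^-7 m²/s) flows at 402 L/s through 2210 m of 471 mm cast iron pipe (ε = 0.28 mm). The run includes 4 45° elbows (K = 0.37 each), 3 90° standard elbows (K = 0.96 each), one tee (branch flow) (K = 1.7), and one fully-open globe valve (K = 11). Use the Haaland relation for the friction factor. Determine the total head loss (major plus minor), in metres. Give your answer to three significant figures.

H_L ≈ 27.2 m

V = 4Q/(πD²) = 2.307 m/s; V²/2g = 0.2713 m
Re = 1.10×10^6, ε/D = 5.94×10^-4 → f = 0.01776 (Haaland)
Major: h_f = f(L/D)·V²/2g = 0.01776·4692·0.2713 = 22.60 m
Minor: ΣK = 17.1; h_m = ΣK·V²/2g = 4.629 m
Total H_L = 22.60 + 4.629 = 27.23 m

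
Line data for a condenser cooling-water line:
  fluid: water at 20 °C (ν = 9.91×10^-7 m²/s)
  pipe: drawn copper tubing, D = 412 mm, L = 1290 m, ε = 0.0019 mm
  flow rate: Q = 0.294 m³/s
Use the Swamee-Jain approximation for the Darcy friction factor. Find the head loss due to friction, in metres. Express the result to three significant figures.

V = 4Q/(πD²) = 4·0.294/(π·0.412²) = 2.205 m/s
Re = VD/ν = 2.205·0.412/9.91×10^-7 = 9.17×10^5 → turbulent
ε/D = 0.0019/412 = 4.61×10^-6
Swamee-Jain: f = 0.01189
h_f = f(L/D)V²/(2g) = 0.01189·(1290/0.412)·2.205²/(2·9.81) = 9.226 m

h_f ≈ 9.23 m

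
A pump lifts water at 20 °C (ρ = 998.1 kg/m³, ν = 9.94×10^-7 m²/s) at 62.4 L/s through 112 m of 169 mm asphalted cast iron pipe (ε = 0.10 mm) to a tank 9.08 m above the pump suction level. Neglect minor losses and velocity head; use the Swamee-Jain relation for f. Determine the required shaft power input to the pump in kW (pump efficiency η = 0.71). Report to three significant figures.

V = 4Q/(πD²) = 2.782 m/s; Re = 4.73×10^5; ε/D = 5.92×10^-4; f = 0.01837
h_f = f(L/D)V²/2g = 4.802 m
Total head H = z + h_f = 9.08 + 4.802 = 13.88 m
P_hyd = ρgQH = 998.1·9.81·0.0624·13.88 = 8.482 kW
P_shaft = P_hyd/η = 8.482/0.71 = 11.95 kW

P_shaft ≈ 11.9 kW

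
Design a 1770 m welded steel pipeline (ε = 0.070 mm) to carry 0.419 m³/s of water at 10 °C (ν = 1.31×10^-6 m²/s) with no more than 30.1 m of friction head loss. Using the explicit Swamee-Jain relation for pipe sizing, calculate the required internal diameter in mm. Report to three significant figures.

Swamee-Jain (Type III): D = 0.66·[ε^1.25·(LQ²/(gh_f))^4.75 + ν·Q^9.4·(L/(gh_f))^5.2]^0.04
LQ²/(gh_f) = 1.052; L/(gh_f) = 5.994
Term 1 = ε^1.25·(…)^4.75 = 8.16×10^-6; Term 2 = ν·Q^9.4·(…)^5.2 = 4.08×10^-6
D = 0.66·(8.16×10^-6 + 4.08×10^-6)^0.04 = 0.4198 m = 420 mm
Check: V = 3.03 m/s, Re = 9.70×10^5, f = 0.01442, h_f = 28.4 m ≈ 30.1 m ✓

D ≈ 420 mm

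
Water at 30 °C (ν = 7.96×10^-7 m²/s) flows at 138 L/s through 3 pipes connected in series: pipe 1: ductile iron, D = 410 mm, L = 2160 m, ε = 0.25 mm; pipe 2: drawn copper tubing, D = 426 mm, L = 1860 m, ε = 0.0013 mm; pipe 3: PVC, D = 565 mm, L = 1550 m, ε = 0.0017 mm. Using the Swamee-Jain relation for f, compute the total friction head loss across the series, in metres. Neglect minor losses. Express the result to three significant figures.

Pipe 1: V = 1.045 m/s, Re = 5.38×10^5, ε/D = 6.10×10^-4, f = 0.01837, h_1 = f(L/D)V²/2g = 5.390 m
Pipe 2: V = 0.9682 m/s, Re = 5.18×10^5, ε/D = 3.05×10^-6, f = 0.01306, h_2 = f(L/D)V²/2g = 2.724 m
Pipe 3: V = 0.5504 m/s, Re = 3.91×10^5, ε/D = 3.01×10^-6, f = 0.01373, h_3 = f(L/D)V²/2g = 0.5816 m
Series → Q common, losses add: H = Σh = 8.695 m

H ≈ 8.70 m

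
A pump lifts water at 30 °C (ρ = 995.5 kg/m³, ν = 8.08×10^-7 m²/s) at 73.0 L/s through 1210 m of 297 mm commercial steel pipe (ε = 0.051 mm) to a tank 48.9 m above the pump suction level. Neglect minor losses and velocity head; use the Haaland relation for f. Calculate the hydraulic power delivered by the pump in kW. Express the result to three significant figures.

P_hyd ≈ 37.4 kW

V = 4Q/(πD²) = 1.054 m/s; Re = 3.87×10^5; ε/D = 1.72×10^-4; f = 0.01539
h_f = f(L/D)V²/2g = 3.549 m
Total head H = z + h_f = 48.9 + 3.549 = 52.45 m
P_hyd = ρgQH = 995.5·9.81·0.0730·52.45 = 37.39 kW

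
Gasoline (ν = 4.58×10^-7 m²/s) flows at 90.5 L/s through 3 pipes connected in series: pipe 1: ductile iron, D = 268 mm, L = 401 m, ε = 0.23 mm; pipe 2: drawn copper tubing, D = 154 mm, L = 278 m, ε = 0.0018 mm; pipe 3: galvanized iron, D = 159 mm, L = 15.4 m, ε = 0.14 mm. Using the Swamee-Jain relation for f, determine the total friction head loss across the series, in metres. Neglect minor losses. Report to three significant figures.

H ≈ 29.9 m

Pipe 1: V = 1.604 m/s, Re = 9.39×10^5, ε/D = 8.58×10^-4, f = 0.01938, h_1 = f(L/D)V²/2g = 3.804 m
Pipe 2: V = 4.859 m/s, Re = 1.63×10^6, ε/D = 1.17×10^-5, f = 0.01109, h_2 = f(L/D)V²/2g = 24.08 m
Pipe 3: V = 4.558 m/s, Re = 1.58×10^6, ε/D = 8.81×10^-4, f = 0.01933, h_3 = f(L/D)V²/2g = 1.982 m
Series → Q common, losses add: H = Σh = 29.87 m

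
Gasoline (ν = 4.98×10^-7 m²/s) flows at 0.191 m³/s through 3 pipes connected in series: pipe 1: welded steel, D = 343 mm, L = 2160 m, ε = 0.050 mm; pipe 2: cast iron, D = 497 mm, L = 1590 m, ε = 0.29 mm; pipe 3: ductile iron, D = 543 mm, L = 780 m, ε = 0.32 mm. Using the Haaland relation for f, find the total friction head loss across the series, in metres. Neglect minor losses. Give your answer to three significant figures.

H ≈ 22.4 m

Pipe 1: V = 2.067 m/s, Re = 1.42×10^6, ε/D = 1.46×10^-4, f = 0.01368, h_1 = f(L/D)V²/2g = 18.76 m
Pipe 2: V = 0.9845 m/s, Re = 9.83×10^5, ε/D = 5.84×10^-4, f = 0.01773, h_2 = f(L/D)V²/2g = 2.802 m
Pipe 3: V = 0.8248 m/s, Re = 8.99×10^5, ε/D = 5.89×10^-4, f = 0.01780, h_3 = f(L/D)V²/2g = 0.8866 m
Series → Q common, losses add: H = Σh = 22.44 m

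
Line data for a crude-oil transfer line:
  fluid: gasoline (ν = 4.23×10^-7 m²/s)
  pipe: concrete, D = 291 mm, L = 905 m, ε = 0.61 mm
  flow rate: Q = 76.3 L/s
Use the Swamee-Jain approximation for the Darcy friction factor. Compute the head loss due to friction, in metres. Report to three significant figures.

V = 4Q/(πD²) = 4·0.0763/(π·0.291²) = 1.147 m/s
Re = VD/ν = 1.147·0.291/4.23×10^-7 = 7.89×10^5 → turbulent
ε/D = 0.61/291 = 0.00210
Swamee-Jain: f = 0.02403
h_f = f(L/D)V²/(2g) = 0.02403·(905/0.291)·1.147²/(2·9.81) = 5.013 m

h_f ≈ 5.01 m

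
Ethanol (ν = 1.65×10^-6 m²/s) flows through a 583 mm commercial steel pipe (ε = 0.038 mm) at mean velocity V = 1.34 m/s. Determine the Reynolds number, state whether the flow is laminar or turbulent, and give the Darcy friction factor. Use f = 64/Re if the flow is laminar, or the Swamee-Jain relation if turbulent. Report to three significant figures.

Re ≈ 4.73×10^5; turbulent; f ≈ 0.0141

Re = VD/ν = 1.340·0.583/1.65×10^-6 = 4.73×10^5
Re > 4000 → turbulent; ε/D = 6.52×10^-5
Swamee-Jain: f = 0.01414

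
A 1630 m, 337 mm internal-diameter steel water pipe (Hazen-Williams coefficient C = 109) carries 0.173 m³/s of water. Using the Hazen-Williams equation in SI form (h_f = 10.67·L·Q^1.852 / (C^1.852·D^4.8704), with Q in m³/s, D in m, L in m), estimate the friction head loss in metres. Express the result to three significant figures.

h_f = 10.67·1630·0.173^1.852 / (109^1.852·0.337^4.8704) = 22.73 m

h_f ≈ 22.7 m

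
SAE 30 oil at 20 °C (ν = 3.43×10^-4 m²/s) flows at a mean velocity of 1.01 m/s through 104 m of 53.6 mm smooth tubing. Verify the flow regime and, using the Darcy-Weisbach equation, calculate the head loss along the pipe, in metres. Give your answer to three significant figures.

Re = VD/ν = 1.01·0.05360/3.43×10^-4 = 158 → laminar (Re < 2300)
f = 64/Re = 0.4055
h_f = f(L/D)V²/(2g) = 0.4055·(104/0.05360)·1.01²/(2·9.81) = 40.91 m

h_f ≈ 40.9 m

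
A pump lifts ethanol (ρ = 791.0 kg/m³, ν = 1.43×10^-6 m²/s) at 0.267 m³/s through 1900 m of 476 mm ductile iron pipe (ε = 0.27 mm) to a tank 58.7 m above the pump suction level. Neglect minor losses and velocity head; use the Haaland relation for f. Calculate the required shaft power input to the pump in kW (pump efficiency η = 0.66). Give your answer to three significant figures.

V = 4Q/(πD²) = 1.500 m/s; Re = 4.99×10^5; ε/D = 5.67×10^-4; f = 0.01799
h_f = f(L/D)V²/2g = 8.241 m
Total head H = z + h_f = 58.7 + 8.241 = 66.94 m
P_hyd = ρgQH = 791.0·9.81·0.267·66.94 = 138.7 kW
P_shaft = P_hyd/η = 138.7/0.66 = 210.1 kW

P_shaft ≈ 210 kW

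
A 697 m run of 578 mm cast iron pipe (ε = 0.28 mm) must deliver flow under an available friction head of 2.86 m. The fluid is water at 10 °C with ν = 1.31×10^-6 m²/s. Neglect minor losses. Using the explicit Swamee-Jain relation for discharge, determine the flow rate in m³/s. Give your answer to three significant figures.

Q ≈ 0.431 m³/s

Swamee-Jain (Type II): Q = -0.965·√(gD⁵h_f/L)·ln[ε/(3.7D) + √(3.17ν²L/(gD³h_f))]
√(gD⁵h_f/L) = √(9.81·0.578⁵·2.86/697) = 0.05096
ε/(3.7D) = 1.31×10^-4; √(3.17ν²L/(gD³h_f)) = 2.65×10^-5
Q = -0.965·0.05096·ln(1.574×10^-4) = 0.4306 m³/s
Check: V = 1.64 m/s, Re = 7.24×10^5, f = 0.01739, h_f = 2.88 m ≈ 2.86 m ✓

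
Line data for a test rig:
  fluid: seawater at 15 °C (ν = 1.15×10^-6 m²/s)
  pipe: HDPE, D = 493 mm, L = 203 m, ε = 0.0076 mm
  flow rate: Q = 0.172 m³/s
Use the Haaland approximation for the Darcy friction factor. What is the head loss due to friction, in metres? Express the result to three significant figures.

V = 4Q/(πD²) = 4·0.172/(π·0.493²) = 0.9010 m/s
Re = VD/ν = 0.9010·0.493/1.15×10^-6 = 3.86×10^5 → turbulent
ε/D = 0.0076/493 = 1.54×10^-5
Haaland: f = 0.01384
h_f = f(L/D)V²/(2g) = 0.01384·(203/0.493)·0.9010²/(2·9.81) = 0.2358 m

h_f ≈ 0.236 m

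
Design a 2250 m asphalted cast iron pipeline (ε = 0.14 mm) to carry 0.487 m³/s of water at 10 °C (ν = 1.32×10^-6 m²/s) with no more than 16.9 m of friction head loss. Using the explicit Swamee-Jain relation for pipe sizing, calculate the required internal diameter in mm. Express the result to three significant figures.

Swamee-Jain (Type III): D = 0.66·[ε^1.25·(LQ²/(gh_f))^4.75 + ν·Q^9.4·(L/(gh_f))^5.2]^0.04
LQ²/(gh_f) = 3.219; L/(gh_f) = 13.57
Term 1 = ε^1.25·(…)^4.75 = 0.00393; Term 2 = ν·Q^9.4·(…)^5.2 = 0.00118
D = 0.66·(0.00393 + 0.00118)^0.04 = 0.5344 m = 534 mm
Check: V = 2.17 m/s, Re = 8.79×10^5, f = 0.01550, h_f = 15.7 m ≈ 16.9 m ✓

D ≈ 534 mm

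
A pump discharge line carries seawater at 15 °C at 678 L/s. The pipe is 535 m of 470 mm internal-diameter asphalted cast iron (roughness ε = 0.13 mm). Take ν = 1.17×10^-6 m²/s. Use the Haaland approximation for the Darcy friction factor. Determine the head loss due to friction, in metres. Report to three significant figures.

V = 4Q/(πD²) = 4·0.678/(π·0.470²) = 3.908 m/s
Re = VD/ν = 3.908·0.470/1.17×10^-6 = 1.57×10^6 → turbulent
ε/D = 0.13/470 = 2.77×10^-4
Haaland: f = 0.01515
h_f = f(L/D)V²/(2g) = 0.01515·(535/0.470)·3.908²/(2·9.81) = 13.43 m

h_f ≈ 13.4 m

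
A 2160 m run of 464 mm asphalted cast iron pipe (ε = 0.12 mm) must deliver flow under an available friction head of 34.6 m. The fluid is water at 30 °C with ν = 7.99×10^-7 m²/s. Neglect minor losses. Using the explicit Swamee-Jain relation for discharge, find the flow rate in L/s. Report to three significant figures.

Q ≈ 528 L/s

Swamee-Jain (Type II): Q = -0.965·√(gD⁵h_f/L)·ln[ε/(3.7D) + √(3.17ν²L/(gD³h_f))]
√(gD⁵h_f/L) = √(9.81·0.464⁵·34.6/2160) = 0.05814
ε/(3.7D) = 6.99×10^-5; √(3.17ν²L/(gD³h_f)) = 1.14×10^-5
Q = -0.965·0.05814·ln(8.125×10^-5) = 0.5284 m³/s
Check: V = 3.12 m/s, Re = 1.81×10^6, f = 0.01502, h_f = 34.8 m ≈ 34.6 m ✓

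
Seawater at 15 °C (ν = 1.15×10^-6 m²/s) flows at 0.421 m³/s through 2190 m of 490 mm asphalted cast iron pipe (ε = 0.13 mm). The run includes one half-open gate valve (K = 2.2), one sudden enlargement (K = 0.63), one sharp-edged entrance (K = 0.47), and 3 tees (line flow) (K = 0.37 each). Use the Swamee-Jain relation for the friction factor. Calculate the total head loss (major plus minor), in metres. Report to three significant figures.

V = 4Q/(πD²) = 2.233 m/s; V²/2g = 0.2540 m
Re = 9.51×10^5, ε/D = 2.65×10^-4 → f = 0.01547 (Swamee-Jain)
Major: h_f = f(L/D)·V²/2g = 0.01547·4469·0.2540 = 17.57 m
Minor: ΣK = 4.41; h_m = ΣK·V²/2g = 1.120 m
Total H_L = 17.57 + 1.120 = 18.69 m

H_L ≈ 18.7 m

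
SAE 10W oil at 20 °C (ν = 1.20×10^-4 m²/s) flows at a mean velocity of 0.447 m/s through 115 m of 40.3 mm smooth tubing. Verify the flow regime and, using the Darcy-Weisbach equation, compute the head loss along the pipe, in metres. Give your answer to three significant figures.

h_f ≈ 12.4 m

Re = VD/ν = 0.447·0.04030/1.20×10^-4 = 150 → laminar (Re < 2300)
f = 64/Re = 0.4263
h_f = f(L/D)V²/(2g) = 0.4263·(115/0.04030)·0.447²/(2·9.81) = 12.39 m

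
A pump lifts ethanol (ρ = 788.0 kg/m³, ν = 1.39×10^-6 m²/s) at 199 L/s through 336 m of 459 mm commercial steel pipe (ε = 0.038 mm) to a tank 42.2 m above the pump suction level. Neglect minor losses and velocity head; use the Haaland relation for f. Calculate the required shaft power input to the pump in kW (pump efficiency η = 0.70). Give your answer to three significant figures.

V = 4Q/(πD²) = 1.203 m/s; Re = 3.97×10^5; ε/D = 8.28×10^-5; f = 0.01449
h_f = f(L/D)V²/2g = 0.7820 m
Total head H = z + h_f = 42.2 + 0.7820 = 42.98 m
P_hyd = ρgQH = 788.0·9.81·0.199·42.98 = 66.12 kW
P_shaft = P_hyd/η = 66.12/0.70 = 94.46 kW

P_shaft ≈ 94.5 kW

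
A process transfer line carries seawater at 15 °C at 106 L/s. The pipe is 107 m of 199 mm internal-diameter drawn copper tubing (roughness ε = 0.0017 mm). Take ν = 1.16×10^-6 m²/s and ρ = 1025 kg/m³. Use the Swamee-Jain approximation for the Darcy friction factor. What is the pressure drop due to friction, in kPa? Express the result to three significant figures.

Δp ≈ 41.2 kPa

V = 4Q/(πD²) = 4·0.106/(π·0.199²) = 3.408 m/s
Re = VD/ν = 3.408·0.199/1.16×10^-6 = 5.85×10^5 → turbulent
ε/D = 0.0017/199 = 8.54×10^-6
Swamee-Jain: f = 0.01288
h_f = f(L/D)V²/(2g) = 0.01288·(107/0.199)·3.408²/(2·9.81) = 4.101 m
Δp = ρg·h_f = 1025·9.81·4.101 = 41.24 kPa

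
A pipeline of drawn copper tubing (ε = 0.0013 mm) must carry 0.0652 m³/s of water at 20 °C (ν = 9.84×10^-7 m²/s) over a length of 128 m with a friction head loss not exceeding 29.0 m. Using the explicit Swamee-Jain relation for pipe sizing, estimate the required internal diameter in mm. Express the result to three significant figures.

D ≈ 115 mm

Swamee-Jain (Type III): D = 0.66·[ε^1.25·(LQ²/(gh_f))^4.75 + ν·Q^9.4·(L/(gh_f))^5.2]^0.04
LQ²/(gh_f) = 0.001913; L/(gh_f) = 0.4499
Term 1 = ε^1.25·(…)^4.75 = 5.37×10^-21; Term 2 = ν·Q^9.4·(…)^5.2 = 1.10×10^-19
D = 0.66·(5.37×10^-21 + 1.10×10^-19)^0.04 = 0.1154 m = 115 mm
Check: V = 6.24 m/s, Re = 7.31×10^5, f = 0.01247, h_f = 27.4 m ≈ 29.0 m ✓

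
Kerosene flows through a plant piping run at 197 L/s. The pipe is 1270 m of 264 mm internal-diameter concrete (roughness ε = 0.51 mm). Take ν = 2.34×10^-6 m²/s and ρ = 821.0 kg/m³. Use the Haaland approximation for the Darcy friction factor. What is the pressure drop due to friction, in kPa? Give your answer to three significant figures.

V = 4Q/(πD²) = 4·0.197/(π·0.264²) = 3.599 m/s
Re = VD/ν = 3.599·0.264/2.34×10^-6 = 4.06×10^5 → turbulent
ε/D = 0.51/264 = 0.00193
Haaland: f = 0.02366
h_f = f(L/D)V²/(2g) = 0.02366·(1270/0.264)·3.599²/(2·9.81) = 75.13 m
Δp = ρg·h_f = 821.0·9.81·75.13 = 605.1 kPa

Δp ≈ 605 kPa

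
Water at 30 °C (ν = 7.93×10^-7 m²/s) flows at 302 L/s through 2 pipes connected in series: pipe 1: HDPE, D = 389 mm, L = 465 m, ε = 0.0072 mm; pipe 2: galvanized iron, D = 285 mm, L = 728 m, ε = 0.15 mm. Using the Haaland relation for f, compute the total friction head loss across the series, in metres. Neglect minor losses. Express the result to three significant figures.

Pipe 1: V = 2.541 m/s, Re = 1.25×10^6, ε/D = 1.85×10^-5, f = 0.01157, h_1 = f(L/D)V²/2g = 4.552 m
Pipe 2: V = 4.734 m/s, Re = 1.70×10^6, ε/D = 5.26×10^-4, f = 0.01718, h_2 = f(L/D)V²/2g = 50.13 m
Series → Q common, losses add: H = Σh = 54.68 m

H ≈ 54.7 m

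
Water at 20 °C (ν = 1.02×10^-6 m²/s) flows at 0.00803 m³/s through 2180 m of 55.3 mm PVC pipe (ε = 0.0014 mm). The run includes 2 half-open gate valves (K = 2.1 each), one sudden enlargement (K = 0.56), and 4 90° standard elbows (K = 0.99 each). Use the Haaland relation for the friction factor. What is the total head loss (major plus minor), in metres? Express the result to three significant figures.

H_L ≈ 363 m

V = 4Q/(πD²) = 3.343 m/s; V²/2g = 0.5697 m
Re = 1.81×10^5, ε/D = 2.53×10^-5 → f = 0.01595 (Haaland)
Major: h_f = f(L/D)·V²/2g = 0.01595·39421·0.5697 = 358.2 m
Minor: ΣK = 8.72; h_m = ΣK·V²/2g = 4.968 m
Total H_L = 358.2 + 4.968 = 363.2 m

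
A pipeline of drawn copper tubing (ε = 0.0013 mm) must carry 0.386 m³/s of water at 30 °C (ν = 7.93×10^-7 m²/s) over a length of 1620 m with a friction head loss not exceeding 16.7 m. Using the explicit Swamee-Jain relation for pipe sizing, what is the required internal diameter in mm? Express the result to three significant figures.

D ≈ 424 mm

Swamee-Jain (Type III): D = 0.66·[ε^1.25·(LQ²/(gh_f))^4.75 + ν·Q^9.4·(L/(gh_f))^5.2]^0.04
LQ²/(gh_f) = 1.473; L/(gh_f) = 9.888
Term 1 = ε^1.25·(…)^4.75 = 2.77×10^-7; Term 2 = ν·Q^9.4·(…)^5.2 = 1.54×10^-5
D = 0.66·(2.77×10^-7 + 1.54×10^-5)^0.04 = 0.4240 m = 424 mm
Check: V = 2.73 m/s, Re = 1.46×10^6, f = 0.01100, h_f = 16.0 m ≈ 16.7 m ✓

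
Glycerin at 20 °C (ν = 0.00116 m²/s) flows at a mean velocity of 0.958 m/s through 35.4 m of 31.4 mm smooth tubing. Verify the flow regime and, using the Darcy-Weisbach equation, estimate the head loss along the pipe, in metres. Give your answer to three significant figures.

Re = VD/ν = 0.958·0.03140/0.00116 = 25.9 → laminar (Re < 2300)
f = 64/Re = 2.468
h_f = f(L/D)V²/(2g) = 2.468·(35.4/0.03140)·0.958²/(2·9.81) = 130.2 m

h_f ≈ 130 m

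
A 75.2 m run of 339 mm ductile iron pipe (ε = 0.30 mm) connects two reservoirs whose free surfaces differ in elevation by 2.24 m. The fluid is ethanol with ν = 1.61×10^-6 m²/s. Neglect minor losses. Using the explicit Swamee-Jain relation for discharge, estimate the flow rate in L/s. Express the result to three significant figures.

Q ≈ 287 L/s

Swamee-Jain (Type II): Q = -0.965·√(gD⁵h_f/L)·ln[ε/(3.7D) + √(3.17ν²L/(gD³h_f))]
√(gD⁵h_f/L) = √(9.81·0.339⁵·2.24/75.2) = 0.03617
ε/(3.7D) = 2.39×10^-4; √(3.17ν²L/(gD³h_f)) = 2.69×10^-5
Q = -0.965·0.03617·ln(2.660×10^-4) = 0.2873 m³/s
Check: V = 3.18 m/s, Re = 6.70×10^5, f = 0.01966, h_f = 2.25 m ≈ 2.24 m ✓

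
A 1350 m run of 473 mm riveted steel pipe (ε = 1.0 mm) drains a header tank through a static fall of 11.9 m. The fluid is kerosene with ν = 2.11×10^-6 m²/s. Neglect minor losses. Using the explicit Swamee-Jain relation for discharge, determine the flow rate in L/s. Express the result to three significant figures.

Swamee-Jain (Type II): Q = -0.965·√(gD⁵h_f/L)·ln[ε/(3.7D) + √(3.17ν²L/(gD³h_f))]
√(gD⁵h_f/L) = √(9.81·0.473⁵·11.9/1350) = 0.04525
ε/(3.7D) = 5.71×10^-4; √(3.17ν²L/(gD³h_f)) = 3.93×10^-5
Q = -0.965·0.04525·ln(6.107×10^-4) = 0.3232 m³/s
Check: V = 1.84 m/s, Re = 4.12×10^5, f = 0.02432, h_f = 12.0 m ≈ 11.9 m ✓

Q ≈ 323 L/s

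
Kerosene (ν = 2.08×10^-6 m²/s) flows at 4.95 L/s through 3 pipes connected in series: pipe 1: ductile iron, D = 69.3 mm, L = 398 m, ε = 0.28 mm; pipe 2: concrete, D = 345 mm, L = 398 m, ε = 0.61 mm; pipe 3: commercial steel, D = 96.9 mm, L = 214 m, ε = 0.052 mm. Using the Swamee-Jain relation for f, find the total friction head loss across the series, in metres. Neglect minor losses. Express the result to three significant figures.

H ≈ 17.0 m

Pipe 1: V = 1.312 m/s, Re = 4.37×10^4, ε/D = 0.00404, f = 0.03118, h_1 = f(L/D)V²/2g = 15.72 m
Pipe 2: V = 0.05295 m/s, Re = 8780, ε/D = 0.00177, f = 0.03486, h_2 = f(L/D)V²/2g = 0.005746 m
Pipe 3: V = 0.6712 m/s, Re = 3.13×10^4, ε/D = 5.37×10^-4, f = 0.02473, h_3 = f(L/D)V²/2g = 1.254 m
Series → Q common, losses add: H = Σh = 16.98 m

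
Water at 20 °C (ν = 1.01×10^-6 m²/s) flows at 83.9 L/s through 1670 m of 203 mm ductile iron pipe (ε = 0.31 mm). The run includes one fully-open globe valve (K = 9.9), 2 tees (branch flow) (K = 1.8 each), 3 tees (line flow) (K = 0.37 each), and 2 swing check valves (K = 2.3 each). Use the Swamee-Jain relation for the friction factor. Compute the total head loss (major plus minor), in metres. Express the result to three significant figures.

H_L ≈ 69.6 m

V = 4Q/(πD²) = 2.592 m/s; V²/2g = 0.3425 m
Re = 5.21×10^5, ε/D = 0.00153 → f = 0.02237 (Swamee-Jain)
Major: h_f = f(L/D)·V²/2g = 0.02237·8227·0.3425 = 63.03 m
Minor: ΣK = 19.2; h_m = ΣK·V²/2g = 6.579 m
Total H_L = 63.03 + 6.579 = 69.61 m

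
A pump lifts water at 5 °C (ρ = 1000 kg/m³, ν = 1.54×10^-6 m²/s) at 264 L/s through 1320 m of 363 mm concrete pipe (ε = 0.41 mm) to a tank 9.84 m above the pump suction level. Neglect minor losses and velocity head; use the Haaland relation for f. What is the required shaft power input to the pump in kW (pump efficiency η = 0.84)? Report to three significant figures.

P_shaft ≈ 107 kW

V = 4Q/(πD²) = 2.551 m/s; Re = 6.01×10^5; ε/D = 0.00113; f = 0.02067
h_f = f(L/D)V²/2g = 24.93 m
Total head H = z + h_f = 9.84 + 24.93 = 34.77 m
P_hyd = ρgQH = 1000·9.81·0.264·34.77 = 90.05 kW
P_shaft = P_hyd/η = 90.05/0.84 = 107.2 kW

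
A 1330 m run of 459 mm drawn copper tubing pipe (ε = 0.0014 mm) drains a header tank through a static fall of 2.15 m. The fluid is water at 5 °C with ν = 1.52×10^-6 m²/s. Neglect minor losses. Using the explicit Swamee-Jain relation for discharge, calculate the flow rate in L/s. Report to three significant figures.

Swamee-Jain (Type II): Q = -0.965·√(gD⁵h_f/L)·ln[ε/(3.7D) + √(3.17ν²L/(gD³h_f))]
√(gD⁵h_f/L) = √(9.81·0.459⁵·2.15/1330) = 0.01797
ε/(3.7D) = 8.24×10^-7; √(3.17ν²L/(gD³h_f)) = 6.91×10^-5
Q = -0.965·0.01797·ln(6.993×10^-5) = 0.1660 m³/s
Check: V = 1.00 m/s, Re = 3.03×10^5, f = 0.01438, h_f = 2.14 m ≈ 2.15 m ✓

Q ≈ 166 L/s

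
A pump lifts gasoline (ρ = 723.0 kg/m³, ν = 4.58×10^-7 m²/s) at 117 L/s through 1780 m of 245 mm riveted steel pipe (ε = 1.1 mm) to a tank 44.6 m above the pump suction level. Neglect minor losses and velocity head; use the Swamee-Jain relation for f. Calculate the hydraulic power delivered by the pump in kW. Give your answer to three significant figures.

V = 4Q/(πD²) = 2.482 m/s; Re = 1.33×10^6; ε/D = 0.00449; f = 0.02953
h_f = f(L/D)V²/2g = 67.35 m
Total head H = z + h_f = 44.6 + 67.35 = 111.9 m
P_hyd = ρgQH = 723.0·9.81·0.117·111.9 = 92.90 kW

P_hyd ≈ 92.9 kW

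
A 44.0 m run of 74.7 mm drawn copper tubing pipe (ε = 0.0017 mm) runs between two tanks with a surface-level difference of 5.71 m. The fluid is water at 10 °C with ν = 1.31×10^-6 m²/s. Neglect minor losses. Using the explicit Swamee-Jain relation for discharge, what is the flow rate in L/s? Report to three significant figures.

Q ≈ 15.2 L/s

Swamee-Jain (Type II): Q = -0.965·√(gD⁵h_f/L)·ln[ε/(3.7D) + √(3.17ν²L/(gD³h_f))]
√(gD⁵h_f/L) = √(9.81·0.0747⁵·5.71/44.0) = 0.001721
ε/(3.7D) = 6.15×10^-6; √(3.17ν²L/(gD³h_f)) = 1.01×10^-4
Q = -0.965·0.001721·ln(1.074×10^-4) = 0.01518 m³/s
Check: V = 3.46 m/s, Re = 1.97×10^5, f = 0.01578, h_f = 5.68 m ≈ 5.71 m ✓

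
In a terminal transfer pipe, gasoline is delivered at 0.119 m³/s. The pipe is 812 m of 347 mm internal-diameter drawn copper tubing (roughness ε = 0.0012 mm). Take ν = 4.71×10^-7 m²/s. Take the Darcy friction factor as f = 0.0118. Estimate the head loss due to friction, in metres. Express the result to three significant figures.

V = 4Q/(πD²) = 4·0.119/(π·0.347²) = 1.258 m/s
h_f = f(L/D)V²/(2g) = 0.01180·(812/0.347)·1.258²/(2·9.81) = 2.228 m

h_f ≈ 2.23 m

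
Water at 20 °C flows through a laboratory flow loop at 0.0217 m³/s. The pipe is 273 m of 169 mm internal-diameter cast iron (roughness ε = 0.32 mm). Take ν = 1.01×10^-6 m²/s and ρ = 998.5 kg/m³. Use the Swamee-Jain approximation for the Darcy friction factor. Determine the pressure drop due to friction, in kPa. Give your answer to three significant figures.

V = 4Q/(πD²) = 4·0.0217/(π·0.169²) = 0.9674 m/s
Re = VD/ν = 0.9674·0.169/1.01×10^-6 = 1.62×10^5 → turbulent
ε/D = 0.32/169 = 0.00189
Swamee-Jain: f = 0.02440
h_f = f(L/D)V²/(2g) = 0.02440·(273/0.169)·0.9674²/(2·9.81) = 1.880 m
Δp = ρg·h_f = 998.5·9.81·1.880 = 18.41 kPa

Δp ≈ 18.4 kPa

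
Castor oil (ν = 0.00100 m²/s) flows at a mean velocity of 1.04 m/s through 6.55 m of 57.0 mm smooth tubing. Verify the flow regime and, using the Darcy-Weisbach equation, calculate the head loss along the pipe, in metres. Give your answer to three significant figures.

h_f ≈ 6.84 m

Re = VD/ν = 1.04·0.05700/0.00100 = 59.3 → laminar (Re < 2300)
f = 64/Re = 1.080
h_f = f(L/D)V²/(2g) = 1.080·(6.55/0.05700)·1.04²/(2·9.81) = 6.839 m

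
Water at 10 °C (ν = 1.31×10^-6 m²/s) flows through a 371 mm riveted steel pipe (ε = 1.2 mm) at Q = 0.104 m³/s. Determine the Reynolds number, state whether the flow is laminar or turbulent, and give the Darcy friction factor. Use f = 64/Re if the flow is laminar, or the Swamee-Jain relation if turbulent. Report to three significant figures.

Re ≈ 2.72×10^5; turbulent; f ≈ 0.0274

V = 4Q/(πD²) = 0.9620 m/s
Re = VD/ν = 0.9620·0.371/1.31×10^-6 = 2.72×10^5
Re > 4000 → turbulent; ε/D = 0.00323
Swamee-Jain: f = 0.02735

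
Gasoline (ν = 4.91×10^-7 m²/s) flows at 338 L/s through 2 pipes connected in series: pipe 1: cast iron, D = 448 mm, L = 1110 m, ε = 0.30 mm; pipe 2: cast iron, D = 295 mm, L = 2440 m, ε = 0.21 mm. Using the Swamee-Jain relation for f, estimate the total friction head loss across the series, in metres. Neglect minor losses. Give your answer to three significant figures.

Pipe 1: V = 2.144 m/s, Re = 1.96×10^6, ε/D = 6.70×10^-4, f = 0.01813, h_1 = f(L/D)V²/2g = 10.53 m
Pipe 2: V = 4.945 m/s, Re = 2.97×10^6, ε/D = 7.12×10^-4, f = 0.01829, h_2 = f(L/D)V²/2g = 188.6 m
Series → Q common, losses add: H = Σh = 199.1 m

H ≈ 199 m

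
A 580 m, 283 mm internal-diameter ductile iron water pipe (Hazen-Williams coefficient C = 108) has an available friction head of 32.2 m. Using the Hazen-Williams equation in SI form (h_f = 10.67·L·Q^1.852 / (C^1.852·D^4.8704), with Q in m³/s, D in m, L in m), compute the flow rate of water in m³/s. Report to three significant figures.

Rearranging: Q = [h_f·C^1.852·D^4.8704 / (10.67·L)]^(1/1.852)
Q = [32.2·108^1.852·0.283^4.8704 / (10.67·580)]^0.540 = 0.2284 m³/s

Q ≈ 0.228 m³/s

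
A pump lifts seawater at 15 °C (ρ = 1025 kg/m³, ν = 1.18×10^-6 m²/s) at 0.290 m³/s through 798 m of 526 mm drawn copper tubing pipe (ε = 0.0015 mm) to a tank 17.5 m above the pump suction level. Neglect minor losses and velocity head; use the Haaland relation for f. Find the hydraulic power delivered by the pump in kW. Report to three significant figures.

V = 4Q/(πD²) = 1.335 m/s; Re = 5.95×10^5; ε/D = 2.85×10^-6; f = 0.01270
h_f = f(L/D)V²/2g = 1.749 m
Total head H = z + h_f = 17.5 + 1.749 = 19.25 m
P_hyd = ρgQH = 1025·9.81·0.290·19.25 = 56.13 kW

P_hyd ≈ 56.1 kW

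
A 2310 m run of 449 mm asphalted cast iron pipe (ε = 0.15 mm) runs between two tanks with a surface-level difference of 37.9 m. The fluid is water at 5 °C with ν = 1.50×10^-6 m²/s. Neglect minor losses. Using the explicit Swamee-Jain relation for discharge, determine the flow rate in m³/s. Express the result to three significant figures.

Q ≈ 0.476 m³/s

Swamee-Jain (Type II): Q = -0.965·√(gD⁵h_f/L)·ln[ε/(3.7D) + √(3.17ν²L/(gD³h_f))]
√(gD⁵h_f/L) = √(9.81·0.449⁵·37.9/2310) = 0.05420
ε/(3.7D) = 9.03×10^-5; √(3.17ν²L/(gD³h_f)) = 2.21×10^-5
Q = -0.965·0.05420·ln(1.124×10^-4) = 0.4756 m³/s
Check: V = 3.00 m/s, Re = 8.99×10^5, f = 0.01612, h_f = 38.1 m ≈ 37.9 m ✓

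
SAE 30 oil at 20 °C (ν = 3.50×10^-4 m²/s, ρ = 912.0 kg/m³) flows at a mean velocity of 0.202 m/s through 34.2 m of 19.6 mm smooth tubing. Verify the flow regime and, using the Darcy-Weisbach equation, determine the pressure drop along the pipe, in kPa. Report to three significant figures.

Re = VD/ν = 0.202·0.01960/3.50×10^-4 = 11.3 → laminar (Re < 2300)
f = 64/Re = 5.658
h_f = f(L/D)V²/(2g) = 5.658·(34.2/0.01960)·0.202²/(2·9.81) = 20.53 m
Δp = ρg·h_f = 912.0·9.81·20.53 = 183.7 kPa

Δp ≈ 184 kPa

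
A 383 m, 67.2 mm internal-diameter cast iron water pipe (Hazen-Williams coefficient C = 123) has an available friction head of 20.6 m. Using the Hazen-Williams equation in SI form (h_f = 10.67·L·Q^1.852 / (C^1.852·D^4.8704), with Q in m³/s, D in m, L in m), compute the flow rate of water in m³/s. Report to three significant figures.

Q ≈ 0.00583 m³/s

Rearranging: Q = [h_f·C^1.852·D^4.8704 / (10.67·L)]^(1/1.852)
Q = [20.6·123^1.852·0.0672^4.8704 / (10.67·383)]^0.540 = 0.005829 m³/s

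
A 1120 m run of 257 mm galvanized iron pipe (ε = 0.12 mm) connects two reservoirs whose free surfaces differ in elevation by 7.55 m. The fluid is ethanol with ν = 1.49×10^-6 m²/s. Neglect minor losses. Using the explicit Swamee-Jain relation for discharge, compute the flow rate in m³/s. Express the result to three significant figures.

Swamee-Jain (Type II): Q = -0.965·√(gD⁵h_f/L)·ln[ε/(3.7D) + √(3.17ν²L/(gD³h_f))]
√(gD⁵h_f/L) = √(9.81·0.257⁵·7.55/1120) = 0.008611
ε/(3.7D) = 1.26×10^-4; √(3.17ν²L/(gD³h_f)) = 7.92×10^-5
Q = -0.965·0.008611·ln(2.054×10^-4) = 0.07055 m³/s
Check: V = 1.36 m/s, Re = 2.35×10^5, f = 0.01849, h_f = 7.60 m ≈ 7.55 m ✓

Q ≈ 0.0706 m³/s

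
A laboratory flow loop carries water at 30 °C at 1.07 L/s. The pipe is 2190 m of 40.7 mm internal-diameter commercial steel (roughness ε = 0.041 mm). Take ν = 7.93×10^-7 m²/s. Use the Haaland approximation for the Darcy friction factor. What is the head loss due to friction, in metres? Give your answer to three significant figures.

h_f ≈ 45.1 m

V = 4Q/(πD²) = 4·0.00107/(π·0.0407²) = 0.8224 m/s
Re = VD/ν = 0.8224·0.0407/7.93×10^-7 = 4.22×10^4 → turbulent
ε/D = 0.041/40.7 = 0.00101
Haaland: f = 0.02432
h_f = f(L/D)V²/(2g) = 0.02432·(2190/0.0407)·0.8224²/(2·9.81) = 45.11 m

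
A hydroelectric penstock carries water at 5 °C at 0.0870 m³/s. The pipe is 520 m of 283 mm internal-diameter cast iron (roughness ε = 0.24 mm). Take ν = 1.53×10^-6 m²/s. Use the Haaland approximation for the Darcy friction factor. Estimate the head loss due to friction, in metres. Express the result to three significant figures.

V = 4Q/(πD²) = 4·0.0870/(π·0.283²) = 1.383 m/s
Re = VD/ν = 1.383·0.283/1.53×10^-6 = 2.56×10^5 → turbulent
ε/D = 0.24/283 = 8.48×10^-4
Haaland: f = 0.02001
h_f = f(L/D)V²/(2g) = 0.02001·(520/0.283)·1.383²/(2·9.81) = 3.585 m

h_f ≈ 3.58 m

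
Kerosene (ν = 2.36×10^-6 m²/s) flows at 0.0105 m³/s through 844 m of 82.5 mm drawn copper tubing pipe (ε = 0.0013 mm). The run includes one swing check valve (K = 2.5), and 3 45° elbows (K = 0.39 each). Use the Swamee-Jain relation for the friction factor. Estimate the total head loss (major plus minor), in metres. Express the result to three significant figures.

V = 4Q/(πD²) = 1.964 m/s; V²/2g = 0.1966 m
Re = 6.87×10^4, ε/D = 1.58×10^-5 → f = 0.01943 (Swamee-Jain)
Major: h_f = f(L/D)·V²/2g = 0.01943·10230·0.1966 = 39.09 m
Minor: ΣK = 3.67; h_m = ΣK·V²/2g = 0.7217 m
Total H_L = 39.09 + 0.7217 = 39.81 m

H_L ≈ 39.8 m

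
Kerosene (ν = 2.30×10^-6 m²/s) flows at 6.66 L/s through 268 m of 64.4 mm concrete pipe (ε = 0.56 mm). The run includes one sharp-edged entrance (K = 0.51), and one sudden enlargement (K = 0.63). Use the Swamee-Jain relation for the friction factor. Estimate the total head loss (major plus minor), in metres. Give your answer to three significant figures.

H_L ≈ 33.6 m

V = 4Q/(πD²) = 2.045 m/s; V²/2g = 0.2131 m
Re = 5.72×10^4, ε/D = 0.00870 → f = 0.03765 (Swamee-Jain)
Major: h_f = f(L/D)·V²/2g = 0.03765·4161·0.2131 = 33.39 m
Minor: ΣK = 1.14; h_m = ΣK·V²/2g = 0.2429 m
Total H_L = 33.39 + 0.2429 = 33.63 m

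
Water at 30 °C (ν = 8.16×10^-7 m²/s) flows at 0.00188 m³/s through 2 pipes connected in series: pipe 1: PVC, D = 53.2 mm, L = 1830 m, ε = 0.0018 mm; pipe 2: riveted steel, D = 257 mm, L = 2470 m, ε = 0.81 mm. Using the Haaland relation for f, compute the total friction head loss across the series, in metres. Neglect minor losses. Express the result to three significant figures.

H ≈ 25.6 m

Pipe 1: V = 0.8458 m/s, Re = 5.51×10^4, ε/D = 3.38×10^-5, f = 0.02036, h_1 = f(L/D)V²/2g = 25.53 m
Pipe 2: V = 0.03624 m/s, Re = 1.14×10^4, ε/D = 0.00315, f = 0.03425, h_2 = f(L/D)V²/2g = 0.02204 m
Series → Q common, losses add: H = Σh = 25.55 m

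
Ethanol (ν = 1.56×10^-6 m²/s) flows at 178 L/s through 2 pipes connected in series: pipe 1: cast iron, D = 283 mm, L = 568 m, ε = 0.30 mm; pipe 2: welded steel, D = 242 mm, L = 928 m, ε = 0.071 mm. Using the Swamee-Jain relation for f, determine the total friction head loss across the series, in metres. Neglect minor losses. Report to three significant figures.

Pipe 1: V = 2.830 m/s, Re = 5.13×10^5, ε/D = 0.00106, f = 0.02060, h_1 = f(L/D)V²/2g = 16.87 m
Pipe 2: V = 3.870 m/s, Re = 6.00×10^5, ε/D = 2.93×10^-4, f = 0.01612, h_2 = f(L/D)V²/2g = 47.20 m
Series → Q common, losses add: H = Σh = 64.07 m

H ≈ 64.1 m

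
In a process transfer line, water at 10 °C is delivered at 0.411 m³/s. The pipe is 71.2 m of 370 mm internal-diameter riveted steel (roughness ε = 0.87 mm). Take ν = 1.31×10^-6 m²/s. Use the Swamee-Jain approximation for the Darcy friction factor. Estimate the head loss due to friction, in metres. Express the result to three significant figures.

h_f ≈ 3.54 m

V = 4Q/(πD²) = 4·0.411/(π·0.370²) = 3.823 m/s
Re = VD/ν = 3.823·0.370/1.31×10^-6 = 1.08×10^6 → turbulent
ε/D = 0.87/370 = 0.00235
Swamee-Jain: f = 0.02468
h_f = f(L/D)V²/(2g) = 0.02468·(71.2/0.370)·3.823²/(2·9.81) = 3.537 m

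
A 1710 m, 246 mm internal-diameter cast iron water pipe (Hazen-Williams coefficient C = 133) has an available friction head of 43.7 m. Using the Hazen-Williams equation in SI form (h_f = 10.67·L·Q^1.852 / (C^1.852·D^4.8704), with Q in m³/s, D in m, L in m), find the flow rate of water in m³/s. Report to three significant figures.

Rearranging: Q = [h_f·C^1.852·D^4.8704 / (10.67·L)]^(1/1.852)
Q = [43.7·133^1.852·0.246^4.8704 / (10.67·1710)]^0.540 = 0.1280 m³/s

Q ≈ 0.128 m³/s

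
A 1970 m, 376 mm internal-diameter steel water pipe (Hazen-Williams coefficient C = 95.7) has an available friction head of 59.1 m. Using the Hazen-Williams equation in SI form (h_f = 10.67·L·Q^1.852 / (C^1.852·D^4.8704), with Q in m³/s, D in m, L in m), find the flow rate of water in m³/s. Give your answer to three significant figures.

Q ≈ 0.306 m³/s

Rearranging: Q = [h_f·C^1.852·D^4.8704 / (10.67·L)]^(1/1.852)
Q = [59.1·95.7^1.852·0.376^4.8704 / (10.67·1970)]^0.540 = 0.3064 m³/s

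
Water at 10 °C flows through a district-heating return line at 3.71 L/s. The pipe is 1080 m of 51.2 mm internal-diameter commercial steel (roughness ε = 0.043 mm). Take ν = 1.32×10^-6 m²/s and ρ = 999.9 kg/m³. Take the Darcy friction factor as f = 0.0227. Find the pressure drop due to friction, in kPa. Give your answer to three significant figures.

Δp ≈ 777 kPa

V = 4Q/(πD²) = 4·0.00371/(π·0.0512²) = 1.802 m/s
h_f = f(L/D)V²/(2g) = 0.02270·(1080/0.0512)·1.802²/(2·9.81) = 79.24 m
Δp = ρg·h_f = 999.9·9.81·79.24 = 777.3 kPa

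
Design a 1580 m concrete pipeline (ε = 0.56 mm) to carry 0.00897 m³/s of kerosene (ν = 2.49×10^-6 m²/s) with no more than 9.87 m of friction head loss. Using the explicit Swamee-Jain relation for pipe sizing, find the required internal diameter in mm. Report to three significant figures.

Swamee-Jain (Type III): D = 0.66·[ε^1.25·(LQ²/(gh_f))^4.75 + ν·Q^9.4·(L/(gh_f))^5.2]^0.04
LQ²/(gh_f) = 0.001313; L/(gh_f) = 16.32
Term 1 = ε^1.25·(…)^4.75 = 1.77×10^-18; Term 2 = ν·Q^9.4·(…)^5.2 = 2.87×10^-19
D = 0.66·(1.77×10^-18 + 2.87×10^-19)^0.04 = 0.1294 m = 129 mm
Check: V = 0.682 m/s, Re = 3.54×10^4, f = 0.03217, h_f = 9.30 m ≈ 9.87 m ✓

D ≈ 129 mm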